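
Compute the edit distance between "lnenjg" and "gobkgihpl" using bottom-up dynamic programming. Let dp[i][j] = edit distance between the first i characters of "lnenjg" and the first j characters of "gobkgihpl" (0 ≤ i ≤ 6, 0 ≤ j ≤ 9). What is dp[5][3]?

   ''  g  o  b  k  g  i  h  p  l
''  0  1  2  3  4  5  6  7  8  9
 l  1  1  2  3  4  5  6  7  8  8
 n  2  2  2  3  4  5  6  7  8  9
 e  3  3  3  3  4  5  6  7  8  9
 n  4  4  4  4  4  5  6  7  8  9
 j  5  5  5  5  5  5  6  7  8  9
 g  6  5  6  6  6  5  6  7  8  9

5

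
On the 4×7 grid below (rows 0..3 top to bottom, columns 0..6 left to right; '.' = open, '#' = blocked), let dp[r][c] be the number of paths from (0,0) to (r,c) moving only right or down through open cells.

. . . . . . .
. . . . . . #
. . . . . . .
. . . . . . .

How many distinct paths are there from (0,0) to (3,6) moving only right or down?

77

r\c   0   1   2   3   4   5   6
  0   1   1   1   1   1   1   1
  1   1   2   3   4   5   6   0
  2   1   3   6  10  15  21  21
  3   1   4  10  20  35  56  77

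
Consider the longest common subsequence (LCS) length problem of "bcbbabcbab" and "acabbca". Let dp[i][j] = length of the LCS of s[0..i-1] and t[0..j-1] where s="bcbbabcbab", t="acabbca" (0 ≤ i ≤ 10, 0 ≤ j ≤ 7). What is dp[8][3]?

2

   ''  a  c  a  b  b  c  a
''  0  0  0  0  0  0  0  0
 b  0  0  0  0  1  1  1  1
 c  0  0  1  1  1  1  2  2
 b  0  0  1  1  2  2  2  2
 b  0  0  1  1  2  3  3  3
 a  0  1  1  2  2  3  3  4
 b  0  1  1  2  3  3  3  4
 c  0  1  2  2  3  3  4  4
 b  0  1  2  2  3  4  4  4
 a  0  1  2  3  3  4  4  5
 b  0  1  2  3  4  4  4  5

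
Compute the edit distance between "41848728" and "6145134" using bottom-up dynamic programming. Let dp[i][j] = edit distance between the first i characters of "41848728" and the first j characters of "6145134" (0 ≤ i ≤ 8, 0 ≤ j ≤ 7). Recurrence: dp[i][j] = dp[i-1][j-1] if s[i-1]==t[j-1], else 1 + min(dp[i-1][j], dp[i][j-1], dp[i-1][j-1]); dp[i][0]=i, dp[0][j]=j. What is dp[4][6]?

5

   ''  6  1  4  5  1  3  4
''  0  1  2  3  4  5  6  7
 4  1  1  2  2  3  4  5  6
 1  2  2  1  2  3  3  4  5
 8  3  3  2  2  3  4  4  5
 4  4  4  3  2  3  4  5  4
 8  5  5  4  3  3  4  5  5
 7  6  6  5  4  4  4  5  6
 2  7  7  6  5  5  5  5  6
 8  8  8  7  6  6  6  6  6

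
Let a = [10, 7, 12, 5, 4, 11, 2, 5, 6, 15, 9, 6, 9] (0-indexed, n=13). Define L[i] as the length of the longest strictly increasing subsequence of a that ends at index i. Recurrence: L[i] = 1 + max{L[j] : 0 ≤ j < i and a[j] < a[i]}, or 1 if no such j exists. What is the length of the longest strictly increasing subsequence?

4

   i    0    1    2    3    4    5    6    7    8    9   10   11   12
a[i]   10    7   12    5    4   11    2    5    6   15    9    6    9
L[i]    1    1    2    1    1    2    1    2    3    4    4    3    4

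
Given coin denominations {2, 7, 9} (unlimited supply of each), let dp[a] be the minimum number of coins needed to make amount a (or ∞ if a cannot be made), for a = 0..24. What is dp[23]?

 a  0  1  2  3  4  5  6  7  8  9 10 11 12 13 14 15 16 17 18 19 20 21 22 23 24
dp  0  -  1  -  2  -  3  1  4  1  5  2  6  3  2  4  2  5  2  6  3  3  4  3  5
(- denotes ∞ / unreachable)

3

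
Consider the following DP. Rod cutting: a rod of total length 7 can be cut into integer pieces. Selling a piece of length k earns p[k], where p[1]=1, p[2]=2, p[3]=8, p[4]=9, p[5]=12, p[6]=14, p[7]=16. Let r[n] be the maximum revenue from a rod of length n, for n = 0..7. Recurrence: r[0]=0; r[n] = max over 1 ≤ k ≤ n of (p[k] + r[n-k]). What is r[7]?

17

   n    0    1    2    3    4    5    6    7
r[n]    0    1    2    8    9   12   16   17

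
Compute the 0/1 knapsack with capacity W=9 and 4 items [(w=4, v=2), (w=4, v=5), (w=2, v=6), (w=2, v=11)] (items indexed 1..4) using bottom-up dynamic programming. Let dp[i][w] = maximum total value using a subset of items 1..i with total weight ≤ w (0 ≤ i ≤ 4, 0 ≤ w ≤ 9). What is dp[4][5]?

17

i\w   0   1   2   3   4   5   6   7   8   9
  0   0   0   0   0   0   0   0   0   0   0
  1   0   0   0   0   2   2   2   2   2   2
  2   0   0   0   0   5   5   5   5   7   7
  3   0   0   6   6   6   6  11  11  11  11
  4   0   0  11  11  17  17  17  17  22  22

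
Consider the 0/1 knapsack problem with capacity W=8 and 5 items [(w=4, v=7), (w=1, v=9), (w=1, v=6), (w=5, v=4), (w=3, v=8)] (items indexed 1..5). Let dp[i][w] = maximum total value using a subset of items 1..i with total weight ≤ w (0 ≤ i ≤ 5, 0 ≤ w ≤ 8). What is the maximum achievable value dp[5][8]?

i\w   0   1   2   3   4   5   6   7   8
  0   0   0   0   0   0   0   0   0   0
  1   0   0   0   0   7   7   7   7   7
  2   0   9   9   9   9  16  16  16  16
  3   0   9  15  15  15  16  22  22  22
  4   0   9  15  15  15  16  22  22  22
  5   0   9  15  15  17  23  23  23  24

24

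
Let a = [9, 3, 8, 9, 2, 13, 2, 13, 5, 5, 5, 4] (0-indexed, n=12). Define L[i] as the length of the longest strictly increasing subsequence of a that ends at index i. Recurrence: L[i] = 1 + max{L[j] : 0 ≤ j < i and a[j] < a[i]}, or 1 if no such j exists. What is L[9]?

   i    0    1    2    3    4    5    6    7    8    9   10   11
a[i]    9    3    8    9    2   13    2   13    5    5    5    4
L[i]    1    1    2    3    1    4    1    4    2    2    2    2

2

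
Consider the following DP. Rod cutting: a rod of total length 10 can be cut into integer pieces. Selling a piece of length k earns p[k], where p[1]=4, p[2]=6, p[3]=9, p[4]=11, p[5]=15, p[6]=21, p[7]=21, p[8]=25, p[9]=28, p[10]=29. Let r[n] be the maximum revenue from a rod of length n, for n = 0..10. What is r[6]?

24

   n    0    1    2    3    4    5    6    7    8    9   10
r[n]    0    4    8   12   16   20   24   28   32   36   40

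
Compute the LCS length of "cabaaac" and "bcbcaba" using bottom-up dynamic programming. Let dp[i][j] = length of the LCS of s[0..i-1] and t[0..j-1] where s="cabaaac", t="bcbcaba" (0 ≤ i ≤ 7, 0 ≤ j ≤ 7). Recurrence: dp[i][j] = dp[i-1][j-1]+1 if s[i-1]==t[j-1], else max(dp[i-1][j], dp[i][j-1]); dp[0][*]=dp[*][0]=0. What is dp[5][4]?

   ''  b  c  b  c  a  b  a
''  0  0  0  0  0  0  0  0
 c  0  0  1  1  1  1  1  1
 a  0  0  1  1  1  2  2  2
 b  0  1  1  2  2  2  3  3
 a  0  1  1  2  2  3  3  4
 a  0  1  1  2  2  3  3  4
 a  0  1  1  2  2  3  3  4
 c  0  1  2  2  3  3  3  4

2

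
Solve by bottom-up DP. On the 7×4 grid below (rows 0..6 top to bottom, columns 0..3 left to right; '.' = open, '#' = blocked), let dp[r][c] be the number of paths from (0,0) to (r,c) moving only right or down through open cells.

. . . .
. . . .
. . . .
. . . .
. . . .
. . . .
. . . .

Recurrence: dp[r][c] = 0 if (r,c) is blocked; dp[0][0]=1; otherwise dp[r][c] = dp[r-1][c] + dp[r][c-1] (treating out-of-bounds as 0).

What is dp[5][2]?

21

r\c   0   1   2   3
  0   1   1   1   1
  1   1   2   3   4
  2   1   3   6  10
  3   1   4  10  20
  4   1   5  15  35
  5   1   6  21  56
  6   1   7  28  84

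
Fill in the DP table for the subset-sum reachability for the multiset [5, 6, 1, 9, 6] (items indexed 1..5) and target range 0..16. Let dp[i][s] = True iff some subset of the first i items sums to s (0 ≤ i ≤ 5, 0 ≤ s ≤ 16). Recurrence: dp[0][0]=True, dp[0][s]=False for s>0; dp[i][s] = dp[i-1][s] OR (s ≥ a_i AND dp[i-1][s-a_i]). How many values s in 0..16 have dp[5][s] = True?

13

i\s   0   1   2   3   4   5   6   7   8   9  10  11  12  13  14  15  16
  0   T   F   F   F   F   F   F   F   F   F   F   F   F   F   F   F   F
  1   T   F   F   F   F   T   F   F   F   F   F   F   F   F   F   F   F
  2   T   F   F   F   F   T   T   F   F   F   F   T   F   F   F   F   F
  3   T   T   F   F   F   T   T   T   F   F   F   T   T   F   F   F   F
  4   T   T   F   F   F   T   T   T   F   T   T   T   T   F   T   T   T
  5   T   T   F   F   F   T   T   T   F   T   T   T   T   T   T   T   T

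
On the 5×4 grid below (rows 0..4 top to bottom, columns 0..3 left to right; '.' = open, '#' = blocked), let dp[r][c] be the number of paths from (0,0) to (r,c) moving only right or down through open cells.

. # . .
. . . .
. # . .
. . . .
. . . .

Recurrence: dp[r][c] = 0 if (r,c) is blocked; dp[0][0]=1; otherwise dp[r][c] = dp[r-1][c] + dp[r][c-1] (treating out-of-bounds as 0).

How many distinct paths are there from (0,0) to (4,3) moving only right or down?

r\c   0   1   2   3
  0   1   0   0   0
  1   1   1   1   1
  2   1   0   1   2
  3   1   1   2   4
  4   1   2   4   8

8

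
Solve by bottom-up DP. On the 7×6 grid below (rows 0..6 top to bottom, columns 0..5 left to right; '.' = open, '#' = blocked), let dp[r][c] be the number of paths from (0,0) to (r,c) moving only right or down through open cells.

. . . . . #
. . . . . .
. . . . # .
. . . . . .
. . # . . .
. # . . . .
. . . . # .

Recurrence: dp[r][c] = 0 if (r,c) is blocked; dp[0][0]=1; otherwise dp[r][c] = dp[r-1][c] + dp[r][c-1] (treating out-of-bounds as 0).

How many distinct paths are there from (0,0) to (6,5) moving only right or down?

r\c   0   1   2   3   4   5
  0   1   1   1   1   1   0
  1   1   2   3   4   5   5
  2   1   3   6  10   0   5
  3   1   4  10  20  20  25
  4   1   5   0  20  40  65
  5   1   0   0  20  60 125
  6   1   1   1  21   0 125

125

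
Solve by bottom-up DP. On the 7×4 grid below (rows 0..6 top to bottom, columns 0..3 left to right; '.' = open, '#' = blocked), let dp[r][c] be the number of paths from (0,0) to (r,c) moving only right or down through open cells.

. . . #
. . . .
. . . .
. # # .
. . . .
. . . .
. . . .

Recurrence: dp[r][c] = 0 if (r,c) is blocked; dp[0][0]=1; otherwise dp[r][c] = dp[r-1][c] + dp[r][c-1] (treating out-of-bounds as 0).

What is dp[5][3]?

13

r\c   0   1   2   3
  0   1   1   1   0
  1   1   2   3   3
  2   1   3   6   9
  3   1   0   0   9
  4   1   1   1  10
  5   1   2   3  13
  6   1   3   6  19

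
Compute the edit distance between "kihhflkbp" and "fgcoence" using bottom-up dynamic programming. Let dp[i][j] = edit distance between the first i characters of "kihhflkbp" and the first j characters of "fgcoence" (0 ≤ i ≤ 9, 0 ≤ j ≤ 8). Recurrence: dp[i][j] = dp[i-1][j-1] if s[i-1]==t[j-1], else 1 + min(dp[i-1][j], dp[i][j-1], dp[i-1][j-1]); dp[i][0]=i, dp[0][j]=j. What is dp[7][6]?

7

   ''  f  g  c  o  e  n  c  e
''  0  1  2  3  4  5  6  7  8
 k  1  1  2  3  4  5  6  7  8
 i  2  2  2  3  4  5  6  7  8
 h  3  3  3  3  4  5  6  7  8
 h  4  4  4  4  4  5  6  7  8
 f  5  4  5  5  5  5  6  7  8
 l  6  5  5  6  6  6  6  7  8
 k  7  6  6  6  7  7  7  7  8
 b  8  7  7  7  7  8  8  8  8
 p  9  8  8  8  8  8  9  9  9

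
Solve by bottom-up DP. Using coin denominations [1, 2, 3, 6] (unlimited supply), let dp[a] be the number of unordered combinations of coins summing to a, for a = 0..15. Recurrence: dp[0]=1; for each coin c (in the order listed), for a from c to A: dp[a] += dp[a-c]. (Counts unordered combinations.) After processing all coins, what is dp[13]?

30

after  coin     0     1     2     3     4     5     6     7     8     9    10    11    12    13    14    15
          1     1     1     1     1     1     1     1     1     1     1     1     1     1     1     1     1
          2     1     1     2     2     3     3     4     4     5     5     6     6     7     7     8     8
          3     1     1     2     3     4     5     7     8    10    12    14    16    19    21    24    27
          6     1     1     2     3     4     5     8     9    12    15    18    21    27    30    36    42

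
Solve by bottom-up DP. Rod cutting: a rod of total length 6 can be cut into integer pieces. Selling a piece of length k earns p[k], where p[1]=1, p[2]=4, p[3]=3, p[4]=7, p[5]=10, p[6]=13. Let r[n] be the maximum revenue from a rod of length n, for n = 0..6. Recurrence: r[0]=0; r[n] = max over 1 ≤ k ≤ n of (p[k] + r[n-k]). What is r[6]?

   n    0    1    2    3    4    5    6
r[n]    0    1    4    5    8   10   13

13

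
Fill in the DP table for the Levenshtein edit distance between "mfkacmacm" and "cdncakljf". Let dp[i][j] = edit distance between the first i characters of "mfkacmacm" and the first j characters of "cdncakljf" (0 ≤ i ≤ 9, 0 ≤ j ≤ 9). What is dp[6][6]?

6

   ''  c  d  n  c  a  k  l  j  f
''  0  1  2  3  4  5  6  7  8  9
 m  1  1  2  3  4  5  6  7  8  9
 f  2  2  2  3  4  5  6  7  8  8
 k  3  3  3  3  4  5  5  6  7  8
 a  4  4  4  4  4  4  5  6  7  8
 c  5  4  5  5  4  5  5  6  7  8
 m  6  5  5  6  5  5  6  6  7  8
 a  7  6  6  6  6  5  6  7  7  8
 c  8  7  7  7  6  6  6  7  8  8
 m  9  8  8  8  7  7  7  7  8  9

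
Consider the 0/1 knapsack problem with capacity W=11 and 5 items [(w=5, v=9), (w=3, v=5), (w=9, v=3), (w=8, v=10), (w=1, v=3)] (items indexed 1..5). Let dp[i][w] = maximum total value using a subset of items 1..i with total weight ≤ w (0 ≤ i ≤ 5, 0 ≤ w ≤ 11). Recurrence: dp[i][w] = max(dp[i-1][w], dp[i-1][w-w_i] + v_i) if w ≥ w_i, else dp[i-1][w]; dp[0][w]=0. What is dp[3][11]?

14

i\w   0   1   2   3   4   5   6   7   8   9  10  11
  0   0   0   0   0   0   0   0   0   0   0   0   0
  1   0   0   0   0   0   9   9   9   9   9   9   9
  2   0   0   0   5   5   9   9   9  14  14  14  14
  3   0   0   0   5   5   9   9   9  14  14  14  14
  4   0   0   0   5   5   9   9   9  14  14  14  15
  5   0   3   3   5   8   9  12  12  14  17  17  17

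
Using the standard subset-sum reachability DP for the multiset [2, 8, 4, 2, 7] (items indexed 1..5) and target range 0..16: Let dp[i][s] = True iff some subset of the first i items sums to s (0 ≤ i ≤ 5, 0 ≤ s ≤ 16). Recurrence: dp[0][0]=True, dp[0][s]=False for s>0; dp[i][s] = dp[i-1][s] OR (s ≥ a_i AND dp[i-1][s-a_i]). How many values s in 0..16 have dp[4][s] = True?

i\s   0   1   2   3   4   5   6   7   8   9  10  11  12  13  14  15  16
  0   T   F   F   F   F   F   F   F   F   F   F   F   F   F   F   F   F
  1   T   F   T   F   F   F   F   F   F   F   F   F   F   F   F   F   F
  2   T   F   T   F   F   F   F   F   T   F   T   F   F   F   F   F   F
  3   T   F   T   F   T   F   T   F   T   F   T   F   T   F   T   F   F
  4   T   F   T   F   T   F   T   F   T   F   T   F   T   F   T   F   T
  5   T   F   T   F   T   F   T   T   T   T   T   T   T   T   T   T   T

9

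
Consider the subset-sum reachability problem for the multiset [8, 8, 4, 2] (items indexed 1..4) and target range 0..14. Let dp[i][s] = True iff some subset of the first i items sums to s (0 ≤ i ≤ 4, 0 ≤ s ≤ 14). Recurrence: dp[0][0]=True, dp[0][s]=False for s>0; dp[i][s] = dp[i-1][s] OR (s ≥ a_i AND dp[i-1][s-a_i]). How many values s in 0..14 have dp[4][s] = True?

8

i\s   0   1   2   3   4   5   6   7   8   9  10  11  12  13  14
  0   T   F   F   F   F   F   F   F   F   F   F   F   F   F   F
  1   T   F   F   F   F   F   F   F   T   F   F   F   F   F   F
  2   T   F   F   F   F   F   F   F   T   F   F   F   F   F   F
  3   T   F   F   F   T   F   F   F   T   F   F   F   T   F   F
  4   T   F   T   F   T   F   T   F   T   F   T   F   T   F   T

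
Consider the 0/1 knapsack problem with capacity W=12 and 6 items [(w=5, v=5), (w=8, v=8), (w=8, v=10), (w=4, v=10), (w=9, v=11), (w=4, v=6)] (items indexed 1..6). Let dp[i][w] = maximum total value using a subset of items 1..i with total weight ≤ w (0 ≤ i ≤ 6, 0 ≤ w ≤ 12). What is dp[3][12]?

i\w   0   1   2   3   4   5   6   7   8   9  10  11  12
  0   0   0   0   0   0   0   0   0   0   0   0   0   0
  1   0   0   0   0   0   5   5   5   5   5   5   5   5
  2   0   0   0   0   0   5   5   5   8   8   8   8   8
  3   0   0   0   0   0   5   5   5  10  10  10  10  10
  4   0   0   0   0  10  10  10  10  10  15  15  15  20
  5   0   0   0   0  10  10  10  10  10  15  15  15  20
  6   0   0   0   0  10  10  10  10  16  16  16  16  20

10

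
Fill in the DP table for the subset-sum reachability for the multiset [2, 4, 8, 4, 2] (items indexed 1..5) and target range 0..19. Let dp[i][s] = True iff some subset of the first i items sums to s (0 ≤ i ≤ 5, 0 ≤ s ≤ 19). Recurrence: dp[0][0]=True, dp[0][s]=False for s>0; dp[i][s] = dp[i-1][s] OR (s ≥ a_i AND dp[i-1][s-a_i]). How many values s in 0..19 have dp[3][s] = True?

8

i\s   0   1   2   3   4   5   6   7   8   9  10  11  12  13  14  15  16  17  18  19
  0   T   F   F   F   F   F   F   F   F   F   F   F   F   F   F   F   F   F   F   F
  1   T   F   T   F   F   F   F   F   F   F   F   F   F   F   F   F   F   F   F   F
  2   T   F   T   F   T   F   T   F   F   F   F   F   F   F   F   F   F   F   F   F
  3   T   F   T   F   T   F   T   F   T   F   T   F   T   F   T   F   F   F   F   F
  4   T   F   T   F   T   F   T   F   T   F   T   F   T   F   T   F   T   F   T   F
  5   T   F   T   F   T   F   T   F   T   F   T   F   T   F   T   F   T   F   T   F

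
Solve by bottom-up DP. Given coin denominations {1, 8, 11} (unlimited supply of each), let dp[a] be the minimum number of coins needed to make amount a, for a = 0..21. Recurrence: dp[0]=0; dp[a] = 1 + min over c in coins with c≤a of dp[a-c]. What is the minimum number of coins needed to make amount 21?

4

 a  0  1  2  3  4  5  6  7  8  9 10 11 12 13 14 15 16 17 18 19 20 21
dp  0  1  2  3  4  5  6  7  1  2  3  1  2  3  4  5  2  3  4  2  3  4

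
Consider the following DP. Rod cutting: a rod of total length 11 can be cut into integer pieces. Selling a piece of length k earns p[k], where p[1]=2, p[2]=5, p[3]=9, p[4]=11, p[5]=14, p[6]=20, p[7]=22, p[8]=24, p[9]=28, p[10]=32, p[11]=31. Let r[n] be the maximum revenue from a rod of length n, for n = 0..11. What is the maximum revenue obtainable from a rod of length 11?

   n    0    1    2    3    4    5    6    7    8    9   10   11
r[n]    0    2    5    9   11   14   20   22   25   29   32   34

34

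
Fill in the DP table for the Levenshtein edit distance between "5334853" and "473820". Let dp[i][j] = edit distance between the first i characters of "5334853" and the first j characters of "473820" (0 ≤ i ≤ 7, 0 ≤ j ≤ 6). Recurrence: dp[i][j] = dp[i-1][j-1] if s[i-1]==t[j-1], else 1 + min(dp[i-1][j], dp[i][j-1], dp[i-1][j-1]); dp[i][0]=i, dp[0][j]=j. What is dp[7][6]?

   ''  4  7  3  8  2  0
''  0  1  2  3  4  5  6
 5  1  1  2  3  4  5  6
 3  2  2  2  2  3  4  5
 3  3  3  3  2  3  4  5
 4  4  3  4  3  3  4  5
 8  5  4  4  4  3  4  5
 5  6  5  5  5  4  4  5
 3  7  6  6  5  5  5  5

5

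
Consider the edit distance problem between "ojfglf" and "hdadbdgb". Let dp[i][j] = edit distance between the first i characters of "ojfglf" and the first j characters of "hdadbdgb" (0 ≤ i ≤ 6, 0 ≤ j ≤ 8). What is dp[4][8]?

   ''  h  d  a  d  b  d  g  b
''  0  1  2  3  4  5  6  7  8
 o  1  1  2  3  4  5  6  7  8
 j  2  2  2  3  4  5  6  7  8
 f  3  3  3  3  4  5  6  7  8
 g  4  4  4  4  4  5  6  6  7
 l  5  5  5  5  5  5  6  7  7
 f  6  6  6  6  6  6  6  7  8

7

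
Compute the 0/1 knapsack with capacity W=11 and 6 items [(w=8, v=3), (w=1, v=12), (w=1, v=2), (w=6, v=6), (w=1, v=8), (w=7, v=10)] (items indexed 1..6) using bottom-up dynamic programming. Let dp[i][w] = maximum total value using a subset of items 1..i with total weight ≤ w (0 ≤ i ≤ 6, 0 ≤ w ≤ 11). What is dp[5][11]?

28

i\w   0   1   2   3   4   5   6   7   8   9  10  11
  0   0   0   0   0   0   0   0   0   0   0   0   0
  1   0   0   0   0   0   0   0   0   3   3   3   3
  2   0  12  12  12  12  12  12  12  12  15  15  15
  3   0  12  14  14  14  14  14  14  14  15  17  17
  4   0  12  14  14  14  14  14  18  20  20  20  20
  5   0  12  20  22  22  22  22  22  26  28  28  28
  6   0  12  20  22  22  22  22  22  26  30  32  32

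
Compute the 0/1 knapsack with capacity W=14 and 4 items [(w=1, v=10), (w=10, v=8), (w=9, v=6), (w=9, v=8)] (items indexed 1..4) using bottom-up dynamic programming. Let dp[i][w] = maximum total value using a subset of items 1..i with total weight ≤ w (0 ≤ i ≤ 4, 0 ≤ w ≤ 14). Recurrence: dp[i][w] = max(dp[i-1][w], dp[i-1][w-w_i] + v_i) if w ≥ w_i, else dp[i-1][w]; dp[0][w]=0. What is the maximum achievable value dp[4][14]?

18

i\w   0   1   2   3   4   5   6   7   8   9  10  11  12  13  14
  0   0   0   0   0   0   0   0   0   0   0   0   0   0   0   0
  1   0  10  10  10  10  10  10  10  10  10  10  10  10  10  10
  2   0  10  10  10  10  10  10  10  10  10  10  18  18  18  18
  3   0  10  10  10  10  10  10  10  10  10  16  18  18  18  18
  4   0  10  10  10  10  10  10  10  10  10  18  18  18  18  18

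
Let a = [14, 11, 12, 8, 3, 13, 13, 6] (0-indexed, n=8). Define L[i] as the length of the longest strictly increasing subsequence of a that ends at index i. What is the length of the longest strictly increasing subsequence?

3

   i    0    1    2    3    4    5    6    7
a[i]   14   11   12    8    3   13   13    6
L[i]    1    1    2    1    1    3    3    2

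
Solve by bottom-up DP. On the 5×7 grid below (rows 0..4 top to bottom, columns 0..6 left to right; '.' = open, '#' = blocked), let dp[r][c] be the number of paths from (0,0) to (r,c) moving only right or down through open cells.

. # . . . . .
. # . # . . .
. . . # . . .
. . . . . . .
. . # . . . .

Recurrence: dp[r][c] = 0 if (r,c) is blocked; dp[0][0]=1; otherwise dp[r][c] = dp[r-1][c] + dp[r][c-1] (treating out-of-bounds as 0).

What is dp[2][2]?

1

r\c   0   1   2   3   4   5   6
  0   1   0   0   0   0   0   0
  1   1   0   0   0   0   0   0
  2   1   1   1   0   0   0   0
  3   1   2   3   3   3   3   3
  4   1   3   0   3   6   9  12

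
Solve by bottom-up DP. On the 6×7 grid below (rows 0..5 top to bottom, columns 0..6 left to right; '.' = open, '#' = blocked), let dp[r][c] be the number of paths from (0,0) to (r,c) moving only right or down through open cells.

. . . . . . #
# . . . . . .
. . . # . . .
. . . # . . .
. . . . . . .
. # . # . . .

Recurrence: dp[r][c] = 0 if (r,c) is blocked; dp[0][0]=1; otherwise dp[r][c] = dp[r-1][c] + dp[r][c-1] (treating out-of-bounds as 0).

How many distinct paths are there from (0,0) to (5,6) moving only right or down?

r\c   0   1   2   3   4   5   6
  0   1   1   1   1   1   1   0
  1   0   1   2   3   4   5   5
  2   0   1   3   0   4   9  14
  3   0   1   4   0   4  13  27
  4   0   1   5   5   9  22  49
  5   0   0   5   0   9  31  80

80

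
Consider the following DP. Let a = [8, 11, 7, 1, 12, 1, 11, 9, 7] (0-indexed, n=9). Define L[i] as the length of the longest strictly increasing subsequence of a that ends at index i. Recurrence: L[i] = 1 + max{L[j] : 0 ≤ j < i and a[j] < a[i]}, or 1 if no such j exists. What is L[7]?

   i    0    1    2    3    4    5    6    7    8
a[i]    8   11    7    1   12    1   11    9    7
L[i]    1    2    1    1    3    1    2    2    2

2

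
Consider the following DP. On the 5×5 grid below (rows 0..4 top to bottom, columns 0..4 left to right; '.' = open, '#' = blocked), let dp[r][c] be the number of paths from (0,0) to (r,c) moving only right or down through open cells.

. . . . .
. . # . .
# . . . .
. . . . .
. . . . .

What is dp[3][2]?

r\c   0   1   2   3   4
  0   1   1   1   1   1
  1   1   2   0   1   2
  2   0   2   2   3   5
  3   0   2   4   7  12
  4   0   2   6  13  25

4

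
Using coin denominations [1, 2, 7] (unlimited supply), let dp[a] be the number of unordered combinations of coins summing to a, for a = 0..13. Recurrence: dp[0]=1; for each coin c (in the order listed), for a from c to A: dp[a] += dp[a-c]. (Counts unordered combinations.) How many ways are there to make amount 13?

after  coin     0     1     2     3     4     5     6     7     8     9    10    11    12    13
          1     1     1     1     1     1     1     1     1     1     1     1     1     1     1
          2     1     1     2     2     3     3     4     4     5     5     6     6     7     7
          7     1     1     2     2     3     3     4     5     6     7     8     9    10    11

11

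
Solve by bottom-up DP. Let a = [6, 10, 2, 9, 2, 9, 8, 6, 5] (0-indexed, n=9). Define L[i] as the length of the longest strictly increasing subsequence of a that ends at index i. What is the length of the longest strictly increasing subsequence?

   i    0    1    2    3    4    5    6    7    8
a[i]    6   10    2    9    2    9    8    6    5
L[i]    1    2    1    2    1    2    2    2    2

2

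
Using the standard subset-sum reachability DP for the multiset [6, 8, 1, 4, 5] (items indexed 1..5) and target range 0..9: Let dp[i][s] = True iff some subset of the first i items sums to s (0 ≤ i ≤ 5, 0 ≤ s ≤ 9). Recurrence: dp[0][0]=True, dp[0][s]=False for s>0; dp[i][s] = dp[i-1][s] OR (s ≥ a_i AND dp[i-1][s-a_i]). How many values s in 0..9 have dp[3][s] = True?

6

i\s   0   1   2   3   4   5   6   7   8   9
  0   T   F   F   F   F   F   F   F   F   F
  1   T   F   F   F   F   F   T   F   F   F
  2   T   F   F   F   F   F   T   F   T   F
  3   T   T   F   F   F   F   T   T   T   T
  4   T   T   F   F   T   T   T   T   T   T
  5   T   T   F   F   T   T   T   T   T   T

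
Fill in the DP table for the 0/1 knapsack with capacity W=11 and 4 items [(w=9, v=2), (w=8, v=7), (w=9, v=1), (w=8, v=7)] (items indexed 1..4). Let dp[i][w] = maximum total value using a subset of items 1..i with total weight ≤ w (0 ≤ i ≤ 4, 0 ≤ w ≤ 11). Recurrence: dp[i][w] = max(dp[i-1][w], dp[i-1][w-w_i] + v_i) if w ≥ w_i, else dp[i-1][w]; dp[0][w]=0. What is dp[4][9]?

i\w   0   1   2   3   4   5   6   7   8   9  10  11
  0   0   0   0   0   0   0   0   0   0   0   0   0
  1   0   0   0   0   0   0   0   0   0   2   2   2
  2   0   0   0   0   0   0   0   0   7   7   7   7
  3   0   0   0   0   0   0   0   0   7   7   7   7
  4   0   0   0   0   0   0   0   0   7   7   7   7

7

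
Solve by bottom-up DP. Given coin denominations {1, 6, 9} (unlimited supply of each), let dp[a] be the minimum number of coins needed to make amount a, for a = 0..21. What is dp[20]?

 a  0  1  2  3  4  5  6  7  8  9 10 11 12 13 14 15 16 17 18 19 20 21
dp  0  1  2  3  4  5  1  2  3  1  2  3  2  3  4  2  3  4  2  3  4  3

4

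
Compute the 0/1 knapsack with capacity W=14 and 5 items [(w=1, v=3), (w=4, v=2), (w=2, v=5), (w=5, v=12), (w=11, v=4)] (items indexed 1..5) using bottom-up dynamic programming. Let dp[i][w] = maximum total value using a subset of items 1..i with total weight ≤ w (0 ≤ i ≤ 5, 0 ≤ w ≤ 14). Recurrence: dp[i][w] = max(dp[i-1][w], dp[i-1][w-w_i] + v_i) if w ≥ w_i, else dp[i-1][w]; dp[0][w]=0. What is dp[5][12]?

i\w   0   1   2   3   4   5   6   7   8   9  10  11  12  13  14
  0   0   0   0   0   0   0   0   0   0   0   0   0   0   0   0
  1   0   3   3   3   3   3   3   3   3   3   3   3   3   3   3
  2   0   3   3   3   3   5   5   5   5   5   5   5   5   5   5
  3   0   3   5   8   8   8   8  10  10  10  10  10  10  10  10
  4   0   3   5   8   8  12  15  17  20  20  20  20  22  22  22
  5   0   3   5   8   8  12  15  17  20  20  20  20  22  22  22

22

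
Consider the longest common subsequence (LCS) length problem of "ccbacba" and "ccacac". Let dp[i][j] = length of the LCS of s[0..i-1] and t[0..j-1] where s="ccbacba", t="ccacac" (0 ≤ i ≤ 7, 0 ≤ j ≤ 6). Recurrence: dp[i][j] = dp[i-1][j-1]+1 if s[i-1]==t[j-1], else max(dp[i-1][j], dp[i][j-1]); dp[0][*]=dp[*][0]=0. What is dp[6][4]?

   ''  c  c  a  c  a  c
''  0  0  0  0  0  0  0
 c  0  1  1  1  1  1  1
 c  0  1  2  2  2  2  2
 b  0  1  2  2  2  2  2
 a  0  1  2  3  3  3  3
 c  0  1  2  3  4  4  4
 b  0  1  2  3  4  4  4
 a  0  1  2  3  4  5  5

4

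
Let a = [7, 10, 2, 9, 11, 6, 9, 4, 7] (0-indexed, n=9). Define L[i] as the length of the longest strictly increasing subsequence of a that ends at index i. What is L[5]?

   i    0    1    2    3    4    5    6    7    8
a[i]    7   10    2    9   11    6    9    4    7
L[i]    1    2    1    2    3    2    3    2    3

2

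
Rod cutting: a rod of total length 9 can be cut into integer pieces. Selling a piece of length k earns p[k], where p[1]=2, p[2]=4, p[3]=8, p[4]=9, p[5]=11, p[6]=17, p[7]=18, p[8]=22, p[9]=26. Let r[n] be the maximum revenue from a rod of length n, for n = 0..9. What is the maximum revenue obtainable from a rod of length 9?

26

   n    0    1    2    3    4    5    6    7    8    9
r[n]    0    2    4    8   10   12   17   19   22   26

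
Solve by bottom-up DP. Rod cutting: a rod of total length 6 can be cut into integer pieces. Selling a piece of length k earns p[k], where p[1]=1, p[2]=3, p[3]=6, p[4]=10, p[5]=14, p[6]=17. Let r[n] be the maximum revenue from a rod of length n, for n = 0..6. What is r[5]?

   n    0    1    2    3    4    5    6
r[n]    0    1    3    6   10   14   17

14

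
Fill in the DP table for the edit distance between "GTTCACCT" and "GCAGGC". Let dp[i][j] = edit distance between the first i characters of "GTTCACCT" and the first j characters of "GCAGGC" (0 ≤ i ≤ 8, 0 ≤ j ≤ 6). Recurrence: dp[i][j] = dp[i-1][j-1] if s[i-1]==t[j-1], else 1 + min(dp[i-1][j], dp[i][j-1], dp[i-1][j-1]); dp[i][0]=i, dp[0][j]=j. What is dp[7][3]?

4

   ''  G  C  A  G  G  C
''  0  1  2  3  4  5  6
 G  1  0  1  2  3  4  5
 T  2  1  1  2  3  4  5
 T  3  2  2  2  3  4  5
 C  4  3  2  3  3  4  4
 A  5  4  3  2  3  4  5
 C  6  5  4  3  3  4  4
 C  7  6  5  4  4  4  4
 T  8  7  6  5  5  5  5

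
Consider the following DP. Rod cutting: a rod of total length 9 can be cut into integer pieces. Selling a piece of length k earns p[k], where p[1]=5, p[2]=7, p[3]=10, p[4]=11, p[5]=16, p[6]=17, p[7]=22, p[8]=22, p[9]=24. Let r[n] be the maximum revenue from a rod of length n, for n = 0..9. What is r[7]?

35

   n    0    1    2    3    4    5    6    7    8    9
r[n]    0    5   10   15   20   25   30   35   40   45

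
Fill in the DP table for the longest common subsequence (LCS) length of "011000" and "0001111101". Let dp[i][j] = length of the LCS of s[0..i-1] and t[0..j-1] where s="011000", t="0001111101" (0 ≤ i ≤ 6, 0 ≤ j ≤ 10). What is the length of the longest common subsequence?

4

   ''  0  0  0  1  1  1  1  1  0  1
''  0  0  0  0  0  0  0  0  0  0  0
 0  0  1  1  1  1  1  1  1  1  1  1
 1  0  1  1  1  2  2  2  2  2  2  2
 1  0  1  1  1  2  3  3  3  3  3  3
 0  0  1  2  2  2  3  3  3  3  4  4
 0  0  1  2  3  3  3  3  3  3  4  4
 0  0  1  2  3  3  3  3  3  3  4  4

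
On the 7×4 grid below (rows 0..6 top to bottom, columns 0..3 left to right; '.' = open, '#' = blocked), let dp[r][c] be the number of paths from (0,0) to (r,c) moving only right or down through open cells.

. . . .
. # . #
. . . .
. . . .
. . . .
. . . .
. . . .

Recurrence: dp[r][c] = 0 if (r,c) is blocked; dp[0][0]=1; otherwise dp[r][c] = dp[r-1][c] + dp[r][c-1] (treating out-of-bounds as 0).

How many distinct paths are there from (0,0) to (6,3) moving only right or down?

40

r\c   0   1   2   3
  0   1   1   1   1
  1   1   0   1   0
  2   1   1   2   2
  3   1   2   4   6
  4   1   3   7  13
  5   1   4  11  24
  6   1   5  16  40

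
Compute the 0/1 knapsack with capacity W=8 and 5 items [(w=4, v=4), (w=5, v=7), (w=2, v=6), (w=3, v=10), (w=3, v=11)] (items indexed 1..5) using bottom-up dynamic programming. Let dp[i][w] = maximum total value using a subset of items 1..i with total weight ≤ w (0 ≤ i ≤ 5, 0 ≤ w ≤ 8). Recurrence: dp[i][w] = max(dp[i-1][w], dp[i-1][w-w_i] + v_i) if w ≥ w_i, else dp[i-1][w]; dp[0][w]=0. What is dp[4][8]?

i\w   0   1   2   3   4   5   6   7   8
  0   0   0   0   0   0   0   0   0   0
  1   0   0   0   0   4   4   4   4   4
  2   0   0   0   0   4   7   7   7   7
  3   0   0   6   6   6   7  10  13  13
  4   0   0   6  10  10  16  16  16  17
  5   0   0   6  11  11  17  21  21  27

17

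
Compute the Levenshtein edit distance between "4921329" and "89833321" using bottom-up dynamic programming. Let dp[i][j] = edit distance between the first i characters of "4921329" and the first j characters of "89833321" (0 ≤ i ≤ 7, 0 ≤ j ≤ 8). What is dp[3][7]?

5

   ''  8  9  8  3  3  3  2  1
''  0  1  2  3  4  5  6  7  8
 4  1  1  2  3  4  5  6  7  8
 9  2  2  1  2  3  4  5  6  7
 2  3  3  2  2  3  4  5  5  6
 1  4  4  3  3  3  4  5  6  5
 3  5  5  4  4  3  3  4  5  6
 2  6  6  5  5  4  4  4  4  5
 9  7  7  6  6  5  5  5  5  5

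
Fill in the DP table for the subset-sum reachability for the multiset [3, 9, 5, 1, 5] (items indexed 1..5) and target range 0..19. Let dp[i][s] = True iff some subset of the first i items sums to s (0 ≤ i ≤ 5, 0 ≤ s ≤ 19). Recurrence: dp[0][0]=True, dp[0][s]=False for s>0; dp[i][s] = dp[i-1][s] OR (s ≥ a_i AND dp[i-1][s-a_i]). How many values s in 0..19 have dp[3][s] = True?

8

i\s   0   1   2   3   4   5   6   7   8   9  10  11  12  13  14  15  16  17  18  19
  0   T   F   F   F   F   F   F   F   F   F   F   F   F   F   F   F   F   F   F   F
  1   T   F   F   T   F   F   F   F   F   F   F   F   F   F   F   F   F   F   F   F
  2   T   F   F   T   F   F   F   F   F   T   F   F   T   F   F   F   F   F   F   F
  3   T   F   F   T   F   T   F   F   T   T   F   F   T   F   T   F   F   T   F   F
  4   T   T   F   T   T   T   T   F   T   T   T   F   T   T   T   T   F   T   T   F
  5   T   T   F   T   T   T   T   F   T   T   T   T   T   T   T   T   F   T   T   T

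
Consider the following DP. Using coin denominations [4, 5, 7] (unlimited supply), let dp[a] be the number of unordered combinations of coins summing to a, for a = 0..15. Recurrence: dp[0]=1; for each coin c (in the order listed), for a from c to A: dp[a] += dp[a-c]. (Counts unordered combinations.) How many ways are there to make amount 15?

2

after  coin     0     1     2     3     4     5     6     7     8     9    10    11    12    13    14    15
          4     1     0     0     0     1     0     0     0     1     0     0     0     1     0     0     0
          5     1     0     0     0     1     1     0     0     1     1     1     0     1     1     1     1
          7     1     0     0     0     1     1     0     1     1     1     1     1     2     1     2     2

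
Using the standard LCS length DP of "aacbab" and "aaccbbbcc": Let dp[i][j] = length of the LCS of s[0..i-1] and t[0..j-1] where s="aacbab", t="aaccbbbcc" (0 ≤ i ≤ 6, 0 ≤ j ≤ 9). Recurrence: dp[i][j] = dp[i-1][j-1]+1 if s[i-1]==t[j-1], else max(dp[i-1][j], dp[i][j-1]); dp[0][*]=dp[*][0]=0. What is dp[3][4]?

   ''  a  a  c  c  b  b  b  c  c
''  0  0  0  0  0  0  0  0  0  0
 a  0  1  1  1  1  1  1  1  1  1
 a  0  1  2  2  2  2  2  2  2  2
 c  0  1  2  3  3  3  3  3  3  3
 b  0  1  2  3  3  4  4  4  4  4
 a  0  1  2  3  3  4  4  4  4  4
 b  0  1  2  3  3  4  5  5  5  5

3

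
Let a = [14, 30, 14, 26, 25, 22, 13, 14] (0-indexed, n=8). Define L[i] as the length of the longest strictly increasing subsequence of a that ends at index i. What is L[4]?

2

   i    0    1    2    3    4    5    6    7
a[i]   14   30   14   26   25   22   13   14
L[i]    1    2    1    2    2    2    1    2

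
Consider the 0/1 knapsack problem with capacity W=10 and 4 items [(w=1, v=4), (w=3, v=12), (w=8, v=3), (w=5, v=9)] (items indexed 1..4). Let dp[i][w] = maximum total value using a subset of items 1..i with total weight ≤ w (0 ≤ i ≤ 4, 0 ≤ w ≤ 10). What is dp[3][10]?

16

i\w   0   1   2   3   4   5   6   7   8   9  10
  0   0   0   0   0   0   0   0   0   0   0   0
  1   0   4   4   4   4   4   4   4   4   4   4
  2   0   4   4  12  16  16  16  16  16  16  16
  3   0   4   4  12  16  16  16  16  16  16  16
  4   0   4   4  12  16  16  16  16  21  25  25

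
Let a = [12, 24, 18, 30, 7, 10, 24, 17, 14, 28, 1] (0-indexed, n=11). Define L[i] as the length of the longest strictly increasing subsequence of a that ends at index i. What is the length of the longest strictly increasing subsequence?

   i    0    1    2    3    4    5    6    7    8    9   10
a[i]   12   24   18   30    7   10   24   17   14   28    1
L[i]    1    2    2    3    1    2    3    3    3    4    1

4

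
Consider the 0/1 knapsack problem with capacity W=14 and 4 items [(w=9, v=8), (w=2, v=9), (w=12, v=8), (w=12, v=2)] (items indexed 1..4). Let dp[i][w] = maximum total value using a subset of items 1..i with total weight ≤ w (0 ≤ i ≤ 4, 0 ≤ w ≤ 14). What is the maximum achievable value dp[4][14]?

17

i\w   0   1   2   3   4   5   6   7   8   9  10  11  12  13  14
  0   0   0   0   0   0   0   0   0   0   0   0   0   0   0   0
  1   0   0   0   0   0   0   0   0   0   8   8   8   8   8   8
  2   0   0   9   9   9   9   9   9   9   9   9  17  17  17  17
  3   0   0   9   9   9   9   9   9   9   9   9  17  17  17  17
  4   0   0   9   9   9   9   9   9   9   9   9  17  17  17  17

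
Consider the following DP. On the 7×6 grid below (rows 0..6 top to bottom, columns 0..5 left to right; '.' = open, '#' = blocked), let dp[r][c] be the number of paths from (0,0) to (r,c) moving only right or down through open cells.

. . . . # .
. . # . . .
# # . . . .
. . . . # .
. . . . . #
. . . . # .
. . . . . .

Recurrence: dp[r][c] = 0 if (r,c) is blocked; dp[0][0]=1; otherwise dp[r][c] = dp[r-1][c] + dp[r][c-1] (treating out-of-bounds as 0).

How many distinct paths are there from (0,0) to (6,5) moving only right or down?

1

r\c   0   1   2   3   4   5
  0   1   1   1   1   0   0
  1   1   2   0   1   1   1
  2   0   0   0   1   2   3
  3   0   0   0   1   0   3
  4   0   0   0   1   1   0
  5   0   0   0   1   0   0
  6   0   0   0   1   1   1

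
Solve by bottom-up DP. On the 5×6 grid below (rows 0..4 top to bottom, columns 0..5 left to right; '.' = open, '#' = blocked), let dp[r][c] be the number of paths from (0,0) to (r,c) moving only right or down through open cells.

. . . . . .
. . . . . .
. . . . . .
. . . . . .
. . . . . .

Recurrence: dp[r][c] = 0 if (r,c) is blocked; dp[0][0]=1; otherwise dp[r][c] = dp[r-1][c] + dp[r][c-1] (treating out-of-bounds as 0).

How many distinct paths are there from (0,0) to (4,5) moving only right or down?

r\c   0   1   2   3   4   5
  0   1   1   1   1   1   1
  1   1   2   3   4   5   6
  2   1   3   6  10  15  21
  3   1   4  10  20  35  56
  4   1   5  15  35  70 126

126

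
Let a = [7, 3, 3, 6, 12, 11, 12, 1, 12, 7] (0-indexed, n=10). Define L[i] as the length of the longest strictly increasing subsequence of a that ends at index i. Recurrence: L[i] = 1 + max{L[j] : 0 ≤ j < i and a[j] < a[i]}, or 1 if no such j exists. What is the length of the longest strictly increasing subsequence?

4

   i    0    1    2    3    4    5    6    7    8    9
a[i]    7    3    3    6   12   11   12    1   12    7
L[i]    1    1    1    2    3    3    4    1    4    3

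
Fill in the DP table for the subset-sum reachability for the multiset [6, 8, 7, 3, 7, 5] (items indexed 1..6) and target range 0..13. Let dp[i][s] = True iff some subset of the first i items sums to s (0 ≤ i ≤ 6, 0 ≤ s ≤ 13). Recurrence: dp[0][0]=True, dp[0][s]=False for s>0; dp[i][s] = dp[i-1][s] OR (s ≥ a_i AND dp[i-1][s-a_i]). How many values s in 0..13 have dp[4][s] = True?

i\s   0   1   2   3   4   5   6   7   8   9  10  11  12  13
  0   T   F   F   F   F   F   F   F   F   F   F   F   F   F
  1   T   F   F   F   F   F   T   F   F   F   F   F   F   F
  2   T   F   F   F   F   F   T   F   T   F   F   F   F   F
  3   T   F   F   F   F   F   T   T   T   F   F   F   F   T
  4   T   F   F   T   F   F   T   T   T   T   T   T   F   T
  5   T   F   F   T   F   F   T   T   T   T   T   T   F   T
  6   T   F   F   T   F   T   T   T   T   T   T   T   T   T

9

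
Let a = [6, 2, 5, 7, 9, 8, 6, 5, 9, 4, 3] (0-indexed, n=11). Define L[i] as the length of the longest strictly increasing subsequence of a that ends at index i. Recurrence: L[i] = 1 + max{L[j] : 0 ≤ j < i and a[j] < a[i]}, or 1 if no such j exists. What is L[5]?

   i    0    1    2    3    4    5    6    7    8    9   10
a[i]    6    2    5    7    9    8    6    5    9    4    3
L[i]    1    1    2    3    4    4    3    2    5    2    2

4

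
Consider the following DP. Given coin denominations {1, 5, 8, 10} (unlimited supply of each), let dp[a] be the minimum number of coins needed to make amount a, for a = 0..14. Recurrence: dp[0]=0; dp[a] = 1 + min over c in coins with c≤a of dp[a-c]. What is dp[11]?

2

 a  0  1  2  3  4  5  6  7  8  9 10 11 12 13 14
dp  0  1  2  3  4  1  2  3  1  2  1  2  3  2  3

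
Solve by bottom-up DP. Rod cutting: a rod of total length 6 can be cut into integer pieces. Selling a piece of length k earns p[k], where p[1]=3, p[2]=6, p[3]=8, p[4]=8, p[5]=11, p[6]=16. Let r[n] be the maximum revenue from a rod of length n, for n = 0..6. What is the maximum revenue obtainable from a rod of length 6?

18

   n    0    1    2    3    4    5    6
r[n]    0    3    6    9   12   15   18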